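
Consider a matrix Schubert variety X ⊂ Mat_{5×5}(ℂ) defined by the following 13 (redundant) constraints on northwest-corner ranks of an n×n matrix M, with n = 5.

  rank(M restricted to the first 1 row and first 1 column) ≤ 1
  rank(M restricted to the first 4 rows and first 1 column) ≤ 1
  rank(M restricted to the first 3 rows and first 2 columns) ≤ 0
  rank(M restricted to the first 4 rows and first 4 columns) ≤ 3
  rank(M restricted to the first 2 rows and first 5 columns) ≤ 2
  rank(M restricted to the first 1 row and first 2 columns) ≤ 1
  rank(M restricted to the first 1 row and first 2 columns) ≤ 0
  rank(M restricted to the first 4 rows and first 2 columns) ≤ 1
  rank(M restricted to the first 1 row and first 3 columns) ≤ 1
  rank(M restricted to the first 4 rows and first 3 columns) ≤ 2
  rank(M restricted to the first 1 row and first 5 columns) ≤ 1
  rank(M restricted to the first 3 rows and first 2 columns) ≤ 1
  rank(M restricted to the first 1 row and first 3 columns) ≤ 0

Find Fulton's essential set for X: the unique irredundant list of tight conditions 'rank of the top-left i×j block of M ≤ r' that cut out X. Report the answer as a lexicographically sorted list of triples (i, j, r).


The tightest implied rank at each (i,j), from the 13 conditions:

  0 0 0 1 1
  0 0 1 2 2
  0 0 1 2 3
  1 1 2 3 4
  1 2 3 4 5

second differences of R give the permutation w = (4, 3, 5, 1, 2).

|D(w)|=7, |Ess(w)|=2:

[(1, 3, 0), (3, 2, 0)]


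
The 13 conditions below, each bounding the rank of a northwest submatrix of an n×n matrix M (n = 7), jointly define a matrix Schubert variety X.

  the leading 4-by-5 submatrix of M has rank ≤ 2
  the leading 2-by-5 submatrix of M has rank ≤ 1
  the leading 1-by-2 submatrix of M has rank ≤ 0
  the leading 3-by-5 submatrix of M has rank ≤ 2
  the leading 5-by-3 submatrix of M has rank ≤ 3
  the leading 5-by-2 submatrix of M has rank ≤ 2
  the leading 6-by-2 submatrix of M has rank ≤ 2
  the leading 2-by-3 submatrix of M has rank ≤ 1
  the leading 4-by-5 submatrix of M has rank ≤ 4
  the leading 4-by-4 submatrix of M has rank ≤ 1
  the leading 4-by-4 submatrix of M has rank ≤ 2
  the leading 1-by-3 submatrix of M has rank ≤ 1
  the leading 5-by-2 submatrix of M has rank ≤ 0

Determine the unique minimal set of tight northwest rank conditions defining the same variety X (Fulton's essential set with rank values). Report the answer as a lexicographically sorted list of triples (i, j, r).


Recovering R(i,j) via the rank-extension bound from the 13 conditions:

  0  0  1  1  1  1  1
  0  0  1  1  1  2  2
  0  0  1  1  2  3  3
  0  0  1  1  2  3  4
  0  0  1  2  3  4  5
  1  1  2  3  4  5  6
  1  2  3  4  5  6  7

so w = (3, 6, 5, 7, 4, 1, 2).

ℓ(w)=14; the 3 essential cells (i,j,r):

[(2, 5, 1), (4, 4, 1), (5, 2, 0)]


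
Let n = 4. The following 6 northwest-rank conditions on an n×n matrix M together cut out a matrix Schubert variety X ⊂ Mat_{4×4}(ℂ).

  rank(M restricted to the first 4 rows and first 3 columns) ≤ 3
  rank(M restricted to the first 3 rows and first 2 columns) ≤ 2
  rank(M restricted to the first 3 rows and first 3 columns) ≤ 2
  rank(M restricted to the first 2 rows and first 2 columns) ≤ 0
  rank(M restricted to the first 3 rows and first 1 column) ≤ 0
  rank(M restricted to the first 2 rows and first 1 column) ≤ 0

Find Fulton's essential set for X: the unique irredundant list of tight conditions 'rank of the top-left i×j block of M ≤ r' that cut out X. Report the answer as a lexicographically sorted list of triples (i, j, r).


Recovering R(i,j) via the rank-extension bound from the 6 conditions:

  R[1]: 0  0  1  1
  R[2]: 0  0  1  2
  R[3]: 0  1  2  3
  R[4]: 1  2  3  4

reading off 1-entries of Δ²R: w = (3, 4, 2, 1).

Fulton essential set (2 of the 5 Rothe cells):

[(2, 2, 0), (3, 1, 0)]


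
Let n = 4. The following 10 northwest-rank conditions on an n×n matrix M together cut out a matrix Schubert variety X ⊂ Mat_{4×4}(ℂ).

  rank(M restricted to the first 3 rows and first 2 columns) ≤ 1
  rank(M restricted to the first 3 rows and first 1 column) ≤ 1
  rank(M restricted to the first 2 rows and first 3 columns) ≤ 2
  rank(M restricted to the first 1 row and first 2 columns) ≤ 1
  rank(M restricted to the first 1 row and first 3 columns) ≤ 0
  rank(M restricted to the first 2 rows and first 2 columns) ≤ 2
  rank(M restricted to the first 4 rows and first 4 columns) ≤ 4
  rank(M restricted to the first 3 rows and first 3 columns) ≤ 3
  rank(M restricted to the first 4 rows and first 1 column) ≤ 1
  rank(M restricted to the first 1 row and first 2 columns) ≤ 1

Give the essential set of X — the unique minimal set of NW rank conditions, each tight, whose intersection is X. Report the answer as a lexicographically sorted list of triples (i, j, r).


Rank table r_w(4×4) implied by the 10 constraints:

  0 0 0 1
  1 1 1 2
  1 1 2 3
  1 2 3 4

second differences of R give the permutation w = (4, 1, 3, 2).

Rothe diagram D(w) (4 cells), 2 SE-corners (essential conditions):

[(1, 3, 0), (3, 2, 1)]


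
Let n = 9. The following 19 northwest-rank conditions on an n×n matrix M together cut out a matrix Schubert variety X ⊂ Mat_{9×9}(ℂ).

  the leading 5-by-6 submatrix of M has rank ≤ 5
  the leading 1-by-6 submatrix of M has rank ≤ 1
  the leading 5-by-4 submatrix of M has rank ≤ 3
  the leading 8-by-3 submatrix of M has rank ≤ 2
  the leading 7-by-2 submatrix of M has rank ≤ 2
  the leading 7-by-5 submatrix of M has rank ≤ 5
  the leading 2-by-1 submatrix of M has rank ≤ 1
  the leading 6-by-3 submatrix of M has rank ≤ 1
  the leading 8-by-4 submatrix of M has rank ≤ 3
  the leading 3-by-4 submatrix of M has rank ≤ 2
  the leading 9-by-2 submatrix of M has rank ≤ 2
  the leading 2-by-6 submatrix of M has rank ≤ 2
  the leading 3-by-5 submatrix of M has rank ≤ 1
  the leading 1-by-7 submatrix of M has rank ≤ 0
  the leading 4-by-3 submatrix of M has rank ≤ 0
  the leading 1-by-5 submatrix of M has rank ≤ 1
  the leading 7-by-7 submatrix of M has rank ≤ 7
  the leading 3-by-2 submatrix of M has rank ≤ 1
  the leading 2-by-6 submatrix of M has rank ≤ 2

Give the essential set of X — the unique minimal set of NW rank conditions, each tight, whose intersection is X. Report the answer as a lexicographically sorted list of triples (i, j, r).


Rank table r_w(9×9) implied by the 19 constraints:

  0, 0, 0, 0, 0, 0, 0, 1, 1
  0, 0, 0, 1, 1, 1, 1, 2, 2
  0, 0, 0, 1, 1, 2, 2, 3, 3
  0, 0, 0, 1, 2, 3, 3, 4, 4
  1, 1, 1, 2, 3, 4, 4, 5, 5
  1, 1, 1, 2, 3, 4, 5, 6, 6
  1, 2, 2, 3, 4, 5, 6, 7, 7
  1, 2, 2, 3, 4, 5, 6, 7, 8
  1, 2, 3, 4, 5, 6, 7, 8, 9

hence w(1..9) = (8, 4, 6, 5, 1, 7, 2, 9, 3).

ℓ(w)=20; the 5 essential cells (i,j,r):

[(1, 7, 0), (3, 5, 1), (4, 3, 0), (6, 3, 1), (8, 3, 2)]


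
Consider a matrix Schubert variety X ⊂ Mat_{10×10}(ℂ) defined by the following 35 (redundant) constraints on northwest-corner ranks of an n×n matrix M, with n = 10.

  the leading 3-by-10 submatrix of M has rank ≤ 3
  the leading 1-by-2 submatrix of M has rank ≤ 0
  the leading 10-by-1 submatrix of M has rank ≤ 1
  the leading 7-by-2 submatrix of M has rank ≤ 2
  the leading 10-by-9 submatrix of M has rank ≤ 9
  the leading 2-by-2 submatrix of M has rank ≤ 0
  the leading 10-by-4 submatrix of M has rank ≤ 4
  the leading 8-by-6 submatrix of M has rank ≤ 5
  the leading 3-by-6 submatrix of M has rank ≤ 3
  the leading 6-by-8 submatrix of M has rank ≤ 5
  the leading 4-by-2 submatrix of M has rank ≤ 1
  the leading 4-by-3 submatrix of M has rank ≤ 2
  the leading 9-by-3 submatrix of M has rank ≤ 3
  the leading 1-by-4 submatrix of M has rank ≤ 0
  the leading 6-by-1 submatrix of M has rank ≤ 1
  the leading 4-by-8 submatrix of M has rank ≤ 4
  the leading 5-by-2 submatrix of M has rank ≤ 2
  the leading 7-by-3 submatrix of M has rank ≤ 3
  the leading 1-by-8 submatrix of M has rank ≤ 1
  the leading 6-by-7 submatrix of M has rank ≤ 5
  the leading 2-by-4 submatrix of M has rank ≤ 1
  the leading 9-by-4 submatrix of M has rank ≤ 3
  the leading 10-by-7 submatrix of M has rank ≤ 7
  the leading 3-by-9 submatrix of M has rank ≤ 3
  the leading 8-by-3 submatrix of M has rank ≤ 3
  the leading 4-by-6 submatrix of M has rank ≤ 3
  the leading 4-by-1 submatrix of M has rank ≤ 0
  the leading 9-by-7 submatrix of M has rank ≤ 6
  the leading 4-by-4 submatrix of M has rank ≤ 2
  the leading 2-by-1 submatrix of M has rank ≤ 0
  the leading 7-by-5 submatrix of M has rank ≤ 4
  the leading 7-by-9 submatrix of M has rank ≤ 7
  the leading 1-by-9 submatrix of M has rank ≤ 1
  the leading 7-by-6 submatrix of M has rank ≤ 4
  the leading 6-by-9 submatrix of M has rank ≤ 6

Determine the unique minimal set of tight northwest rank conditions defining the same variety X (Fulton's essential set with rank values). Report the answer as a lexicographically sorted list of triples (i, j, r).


Rank table r_w(10×10) implied by the 35 constraints:

  i=1: 0, 0, 0, 0, 1, 1, 1, 1, 1, 1
  i=2: 0, 0, 1, 1, 2, 2, 2, 2, 2, 2
  i=3: 0, 1, 2, 2, 3, 3, 3, 3, 3, 3
  i=4: 0, 1, 2, 2, 3, 3, 4, 4, 4, 4
  i=5: 1, 2, 3, 3, 4, 4, 5, 5, 5, 5
  i=6: 1, 2, 3, 3, 4, 4, 5, 5, 6, 6
  i=7: 1, 2, 3, 3, 4, 4, 5, 6, 7, 7
  i=8: 1, 2, 3, 3, 4, 5, 6, 7, 8, 8
  i=9: 1, 2, 3, 3, 4, 5, 6, 7, 8, 9
  i=10: 1, 2, 3, 4, 5, 6, 7, 8, 9, 10

hence w(1..10) = (5, 3, 2, 7, 1, 9, 8, 6, 10, 4).

ℓ(w)=17; the 8 essential cells (i,j,r):

[(1, 4, 0), (2, 2, 0), (4, 1, 0), (4, 4, 2), (4, 6, 3), (6, 8, 5), (7, 6, 4), (9, 4, 3)]


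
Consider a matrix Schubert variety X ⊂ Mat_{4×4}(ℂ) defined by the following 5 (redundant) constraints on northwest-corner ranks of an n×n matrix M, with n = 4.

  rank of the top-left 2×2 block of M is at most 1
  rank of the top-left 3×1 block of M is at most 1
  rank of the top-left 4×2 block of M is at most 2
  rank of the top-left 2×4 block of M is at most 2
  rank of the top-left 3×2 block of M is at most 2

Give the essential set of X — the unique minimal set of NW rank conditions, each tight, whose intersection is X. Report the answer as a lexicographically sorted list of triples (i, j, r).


Recovering R(i,j) via the rank-extension bound from the 5 conditions:

  i=1: 1 1 1 1
  i=2: 1 1 2 2
  i=3: 1 2 3 3
  i=4: 1 2 3 4

reading off 1-entries of Δ²R: w = (1, 3, 2, 4).

1 SE-corner of the 1-cell Rothe diagram gives Ess(w):

[(2, 2, 1)]


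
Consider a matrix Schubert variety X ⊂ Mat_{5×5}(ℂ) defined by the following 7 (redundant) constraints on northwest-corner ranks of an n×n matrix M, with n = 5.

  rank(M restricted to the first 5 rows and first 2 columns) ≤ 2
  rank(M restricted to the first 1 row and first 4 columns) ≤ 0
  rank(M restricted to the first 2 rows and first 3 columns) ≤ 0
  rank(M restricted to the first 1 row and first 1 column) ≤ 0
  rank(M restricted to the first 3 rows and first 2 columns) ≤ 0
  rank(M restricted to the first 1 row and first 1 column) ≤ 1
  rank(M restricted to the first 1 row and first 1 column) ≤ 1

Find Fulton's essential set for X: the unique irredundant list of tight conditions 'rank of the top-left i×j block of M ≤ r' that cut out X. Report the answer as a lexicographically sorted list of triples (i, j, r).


The tightest implied rank at each (i,j), from the 7 conditions:

  0, 0, 0, 0, 1
  0, 0, 0, 1, 2
  0, 0, 1, 2, 3
  1, 1, 2, 3, 4
  1, 2, 3, 4, 5

hence w(1..5) = (5, 4, 3, 1, 2).

D(w) has 9 cells with 3 SE-corners; essential set:

[(1, 4, 0), (2, 3, 0), (3, 2, 0)]


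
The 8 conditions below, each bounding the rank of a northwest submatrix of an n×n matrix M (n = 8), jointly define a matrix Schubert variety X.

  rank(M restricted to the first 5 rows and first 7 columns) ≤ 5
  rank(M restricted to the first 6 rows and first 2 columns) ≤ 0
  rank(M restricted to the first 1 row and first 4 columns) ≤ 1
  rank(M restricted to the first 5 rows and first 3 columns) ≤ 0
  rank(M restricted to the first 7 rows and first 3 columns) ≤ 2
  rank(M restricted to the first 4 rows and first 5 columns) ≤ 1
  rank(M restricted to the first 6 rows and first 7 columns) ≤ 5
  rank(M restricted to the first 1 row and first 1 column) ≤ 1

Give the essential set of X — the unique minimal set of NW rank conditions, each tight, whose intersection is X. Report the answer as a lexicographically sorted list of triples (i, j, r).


Recovering R(i,j) via the rank-extension bound from the 8 conditions:

  R[1]: 0 0 0 1 1 1 1 1
  R[2]: 0 0 0 1 1 2 2 2
  R[3]: 0 0 0 1 1 2 3 3
  R[4]: 0 0 0 1 1 2 3 4
  R[5]: 0 0 0 1 2 3 4 5
  R[6]: 0 0 1 2 3 4 5 6
  R[7]: 1 1 2 3 4 5 6 7
  R[8]: 1 2 3 4 5 6 7 8

the unique w with this rank table is (4, 6, 7, 8, 5, 3, 1, 2).

Fulton essential set (3 of the 20 Rothe cells):

[(4, 5, 1), (5, 3, 0), (6, 2, 0)]


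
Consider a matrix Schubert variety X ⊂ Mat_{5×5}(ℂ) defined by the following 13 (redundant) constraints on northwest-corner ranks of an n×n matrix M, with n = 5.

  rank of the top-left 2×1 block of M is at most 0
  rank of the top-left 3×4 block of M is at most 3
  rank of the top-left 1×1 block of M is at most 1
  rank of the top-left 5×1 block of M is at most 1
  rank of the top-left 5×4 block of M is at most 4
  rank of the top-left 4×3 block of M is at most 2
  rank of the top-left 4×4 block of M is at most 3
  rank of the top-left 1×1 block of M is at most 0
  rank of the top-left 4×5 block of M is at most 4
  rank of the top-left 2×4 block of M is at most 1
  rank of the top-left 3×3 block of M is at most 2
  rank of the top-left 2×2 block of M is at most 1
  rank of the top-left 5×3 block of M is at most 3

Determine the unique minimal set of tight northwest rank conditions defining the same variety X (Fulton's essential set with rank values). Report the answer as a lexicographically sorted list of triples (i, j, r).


Rank table r_w(5×5) implied by the 13 constraints:

  0 | 1 | 1 | 1 | 1
  0 | 1 | 1 | 1 | 2
  1 | 2 | 2 | 2 | 3
  1 | 2 | 2 | 3 | 4
  1 | 2 | 3 | 4 | 5

so w = (2, 5, 1, 4, 3).

D(w) has 5 cells with 3 SE-corners; essential set:

[(2, 1, 0), (2, 4, 1), (4, 3, 2)]


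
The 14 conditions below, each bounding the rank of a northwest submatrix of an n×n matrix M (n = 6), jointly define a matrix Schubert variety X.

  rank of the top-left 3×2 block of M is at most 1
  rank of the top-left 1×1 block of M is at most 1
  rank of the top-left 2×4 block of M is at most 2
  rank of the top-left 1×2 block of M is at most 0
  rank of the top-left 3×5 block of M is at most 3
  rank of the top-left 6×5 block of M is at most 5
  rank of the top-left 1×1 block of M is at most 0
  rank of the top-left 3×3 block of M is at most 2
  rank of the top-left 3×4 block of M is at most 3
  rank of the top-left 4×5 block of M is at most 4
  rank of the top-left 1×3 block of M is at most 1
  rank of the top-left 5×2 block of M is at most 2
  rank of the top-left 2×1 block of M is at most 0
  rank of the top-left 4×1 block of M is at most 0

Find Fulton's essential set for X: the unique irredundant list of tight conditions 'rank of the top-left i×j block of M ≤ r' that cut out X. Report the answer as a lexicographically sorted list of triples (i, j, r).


The tightest implied rank at each (i,j), from the 14 conditions:

  row 1: 0  0  1  1  1  1
  row 2: 0  1  2  2  2  2
  row 3: 0  1  2  3  3  3
  row 4: 0  1  2  3  4  4
  row 5: 1  2  3  4  5  5
  row 6: 1  2  3  4  5  6

reading off 1-entries of Δ²R: w = (3, 2, 4, 5, 1, 6).

ℓ(w)=5; the 2 essential cells (i,j,r):

[(1, 2, 0), (4, 1, 0)]


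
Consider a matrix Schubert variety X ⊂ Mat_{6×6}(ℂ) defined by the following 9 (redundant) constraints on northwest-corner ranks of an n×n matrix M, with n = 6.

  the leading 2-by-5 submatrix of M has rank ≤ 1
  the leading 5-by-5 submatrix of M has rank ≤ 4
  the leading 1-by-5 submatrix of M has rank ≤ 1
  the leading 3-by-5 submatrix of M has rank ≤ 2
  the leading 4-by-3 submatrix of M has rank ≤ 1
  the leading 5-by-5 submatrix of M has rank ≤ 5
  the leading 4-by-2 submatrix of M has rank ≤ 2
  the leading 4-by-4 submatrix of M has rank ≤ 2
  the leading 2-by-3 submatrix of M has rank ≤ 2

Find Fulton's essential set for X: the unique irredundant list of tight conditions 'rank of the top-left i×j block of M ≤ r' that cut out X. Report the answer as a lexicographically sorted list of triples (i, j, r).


Reconstructing r_w from the 9 given conditions:

  row 1: 1 | 1 | 1 | 1 | 1 | 1
  row 2: 1 | 1 | 1 | 1 | 1 | 2
  row 3: 1 | 1 | 1 | 2 | 2 | 3
  row 4: 1 | 1 | 1 | 2 | 3 | 4
  row 5: 1 | 2 | 2 | 3 | 4 | 5
  row 6: 1 | 2 | 3 | 4 | 5 | 6

reading off 1-entries of Δ²R: w = (1, 6, 4, 5, 2, 3).

Fulton essential set (2 of the 8 Rothe cells):

[(2, 5, 1), (4, 3, 1)]


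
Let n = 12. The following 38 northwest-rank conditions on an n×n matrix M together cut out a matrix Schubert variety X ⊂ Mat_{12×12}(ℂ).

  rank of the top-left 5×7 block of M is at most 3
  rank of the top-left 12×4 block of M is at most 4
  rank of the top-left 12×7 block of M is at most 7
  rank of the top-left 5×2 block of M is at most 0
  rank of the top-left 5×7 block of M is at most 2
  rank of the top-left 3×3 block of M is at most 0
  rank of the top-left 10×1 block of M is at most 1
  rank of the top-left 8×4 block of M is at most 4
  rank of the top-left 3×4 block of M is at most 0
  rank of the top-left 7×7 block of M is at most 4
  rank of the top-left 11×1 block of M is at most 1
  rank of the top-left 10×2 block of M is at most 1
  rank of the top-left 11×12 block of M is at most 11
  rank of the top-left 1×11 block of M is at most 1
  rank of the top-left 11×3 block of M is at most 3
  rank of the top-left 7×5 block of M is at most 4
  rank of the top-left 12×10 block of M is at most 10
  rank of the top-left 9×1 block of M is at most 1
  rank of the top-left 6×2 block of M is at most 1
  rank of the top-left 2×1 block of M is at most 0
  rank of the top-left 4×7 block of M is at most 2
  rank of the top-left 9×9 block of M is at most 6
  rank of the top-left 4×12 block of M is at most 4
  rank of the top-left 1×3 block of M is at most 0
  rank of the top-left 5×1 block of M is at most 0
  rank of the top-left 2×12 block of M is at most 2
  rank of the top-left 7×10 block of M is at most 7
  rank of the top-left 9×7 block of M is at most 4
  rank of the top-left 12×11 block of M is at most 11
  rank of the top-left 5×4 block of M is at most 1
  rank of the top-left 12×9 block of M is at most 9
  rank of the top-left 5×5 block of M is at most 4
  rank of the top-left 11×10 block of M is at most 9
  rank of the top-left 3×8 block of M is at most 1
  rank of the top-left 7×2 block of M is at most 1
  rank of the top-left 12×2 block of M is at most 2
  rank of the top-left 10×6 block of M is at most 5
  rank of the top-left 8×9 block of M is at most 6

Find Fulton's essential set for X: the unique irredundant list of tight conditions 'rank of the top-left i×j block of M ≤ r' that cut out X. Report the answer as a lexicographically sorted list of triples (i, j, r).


Rank table r_w(12×12) implied by the 38 constraints:

  0, 0, 0, 0, 1, 1, 1, 1, 1, 1, 1, 1
  0, 0, 0, 0, 1, 1, 1, 1, 2, 2, 2, 2
  0, 0, 0, 0, 1, 1, 1, 1, 2, 3, 3, 3
  0, 0, 1, 1, 2, 2, 2, 2, 3, 4, 4, 4
  0, 0, 1, 1, 2, 2, 2, 3, 4, 5, 5, 5
  1, 1, 2, 2, 3, 3, 3, 4, 5, 6, 6, 6
  1, 1, 2, 3, 4, 4, 4, 5, 6, 7, 7, 7
  1, 1, 2, 3, 4, 4, 4, 5, 6, 7, 8, 8
  1, 1, 2, 3, 4, 4, 4, 5, 6, 7, 8, 9
  1, 1, 2, 3, 4, 5, 5, 6, 7, 8, 9, 10
  1, 2, 3, 4, 5, 6, 6, 7, 8, 9, 10, 11
  1, 2, 3, 4, 5, 6, 7, 8, 9, 10, 11, 12

reading off 1-entries of Δ²R: w = (5, 9, 10, 3, 8, 1, 4, 11, 12, 6, 2, 7).

ℓ(w)=33; the 7 essential cells (i,j,r):

[(3, 4, 0), (3, 8, 1), (5, 2, 0), (5, 4, 1), (5, 7, 2), (9, 7, 4), (10, 2, 1)]


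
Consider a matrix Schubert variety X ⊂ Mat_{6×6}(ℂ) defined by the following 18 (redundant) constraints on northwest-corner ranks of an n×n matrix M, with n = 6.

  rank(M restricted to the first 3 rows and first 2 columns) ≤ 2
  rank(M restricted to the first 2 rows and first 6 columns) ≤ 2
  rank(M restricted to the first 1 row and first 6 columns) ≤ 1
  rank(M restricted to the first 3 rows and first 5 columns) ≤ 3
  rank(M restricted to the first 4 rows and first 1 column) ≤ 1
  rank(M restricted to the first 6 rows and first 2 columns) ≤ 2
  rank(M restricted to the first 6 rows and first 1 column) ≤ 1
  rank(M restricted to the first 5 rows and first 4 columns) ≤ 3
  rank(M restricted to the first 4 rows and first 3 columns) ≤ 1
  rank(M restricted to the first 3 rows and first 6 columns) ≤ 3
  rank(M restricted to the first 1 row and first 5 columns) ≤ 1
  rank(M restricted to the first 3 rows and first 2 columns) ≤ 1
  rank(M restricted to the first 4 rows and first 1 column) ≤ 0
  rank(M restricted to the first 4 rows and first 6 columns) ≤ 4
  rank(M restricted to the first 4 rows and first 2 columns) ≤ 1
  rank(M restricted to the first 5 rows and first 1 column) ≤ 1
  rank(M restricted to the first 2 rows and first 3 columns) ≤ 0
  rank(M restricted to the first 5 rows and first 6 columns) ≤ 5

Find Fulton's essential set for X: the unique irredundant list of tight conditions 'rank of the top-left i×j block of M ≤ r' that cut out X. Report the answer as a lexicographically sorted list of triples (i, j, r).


Recovering R(i,j) via the rank-extension bound from the 18 conditions:

  R[1]: 0 0 0 1 1 1
  R[2]: 0 0 0 1 2 2
  R[3]: 0 1 1 2 3 3
  R[4]: 0 1 1 2 3 4
  R[5]: 1 2 2 3 4 5
  R[6]: 1 2 3 4 5 6

hence w(1..6) = (4, 5, 2, 6, 1, 3).

ℓ(w)=9; the 3 essential cells (i,j,r):

[(2, 3, 0), (4, 1, 0), (4, 3, 1)]


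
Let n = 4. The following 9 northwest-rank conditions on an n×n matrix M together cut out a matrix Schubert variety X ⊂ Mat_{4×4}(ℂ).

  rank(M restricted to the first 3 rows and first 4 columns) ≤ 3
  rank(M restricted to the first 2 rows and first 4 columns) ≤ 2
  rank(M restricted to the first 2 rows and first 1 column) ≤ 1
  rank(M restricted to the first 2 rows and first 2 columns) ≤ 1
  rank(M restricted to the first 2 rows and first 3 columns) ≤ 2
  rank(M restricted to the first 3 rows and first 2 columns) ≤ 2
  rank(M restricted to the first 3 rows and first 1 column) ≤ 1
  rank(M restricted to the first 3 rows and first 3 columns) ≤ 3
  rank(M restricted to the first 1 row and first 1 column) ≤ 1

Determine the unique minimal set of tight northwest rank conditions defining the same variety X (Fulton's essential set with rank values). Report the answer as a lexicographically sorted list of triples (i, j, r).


Computing R[i][j] = min implied NW-rank bound (n=4, 9 conditions):

  i=1: 1  1  1  1
  i=2: 1  1  2  2
  i=3: 1  2  3  3
  i=4: 1  2  3  4

giving w = (1, 3, 2, 4) via Δ²R.

ℓ(w)=1; the 1 essential cell (i,j,r):

[(2, 2, 1)]


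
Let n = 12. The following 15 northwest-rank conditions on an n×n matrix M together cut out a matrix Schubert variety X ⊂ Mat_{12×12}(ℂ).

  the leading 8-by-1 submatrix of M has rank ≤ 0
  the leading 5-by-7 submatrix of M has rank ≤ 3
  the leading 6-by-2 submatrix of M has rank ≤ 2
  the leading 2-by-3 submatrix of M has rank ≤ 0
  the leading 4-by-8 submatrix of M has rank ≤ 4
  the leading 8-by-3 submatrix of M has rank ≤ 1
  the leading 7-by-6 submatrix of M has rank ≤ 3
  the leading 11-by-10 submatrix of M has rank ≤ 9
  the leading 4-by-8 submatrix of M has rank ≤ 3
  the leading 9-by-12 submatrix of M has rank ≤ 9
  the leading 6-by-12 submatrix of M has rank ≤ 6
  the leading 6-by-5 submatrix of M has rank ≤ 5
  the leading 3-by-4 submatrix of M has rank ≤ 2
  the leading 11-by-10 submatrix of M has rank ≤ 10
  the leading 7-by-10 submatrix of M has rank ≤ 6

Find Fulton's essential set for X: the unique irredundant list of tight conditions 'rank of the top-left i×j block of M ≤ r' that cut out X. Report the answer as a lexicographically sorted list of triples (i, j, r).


Recovering R(i,j) via the rank-extension bound from the 15 conditions:

  0 | 0 | 0 | 1 | 1 | 1 | 1 | 1 | 1 | 1 | 1 | 1
  0 | 0 | 0 | 1 | 2 | 2 | 2 | 2 | 2 | 2 | 2 | 2
  0 | 1 | 1 | 2 | 3 | 3 | 3 | 3 | 3 | 3 | 3 | 3
  0 | 1 | 1 | 2 | 3 | 3 | 3 | 3 | 4 | 4 | 4 | 4
  0 | 1 | 1 | 2 | 3 | 3 | 3 | 4 | 5 | 5 | 5 | 5
  0 | 1 | 1 | 2 | 3 | 3 | 4 | 5 | 6 | 6 | 6 | 6
  0 | 1 | 1 | 2 | 3 | 3 | 4 | 5 | 6 | 6 | 7 | 7
  0 | 1 | 1 | 2 | 3 | 4 | 5 | 6 | 7 | 7 | 8 | 8
  1 | 2 | 2 | 3 | 4 | 5 | 6 | 7 | 8 | 8 | 9 | 9
  1 | 2 | 3 | 4 | 5 | 6 | 7 | 8 | 9 | 9 | 10 | 10
  1 | 2 | 3 | 4 | 5 | 6 | 7 | 8 | 9 | 9 | 10 | 11
  1 | 2 | 3 | 4 | 5 | 6 | 7 | 8 | 9 | 10 | 11 | 12

reading off 1-entries of Δ²R: w = (4, 5, 2, 9, 8, 7, 11, 6, 1, 3, 12, 10).

Fulton essential set (8 of the 26 Rothe cells):

[(2, 3, 0), (4, 8, 3), (5, 7, 3), (7, 6, 3), (7, 10, 6), (8, 1, 0), (8, 3, 1), (11, 10, 9)]


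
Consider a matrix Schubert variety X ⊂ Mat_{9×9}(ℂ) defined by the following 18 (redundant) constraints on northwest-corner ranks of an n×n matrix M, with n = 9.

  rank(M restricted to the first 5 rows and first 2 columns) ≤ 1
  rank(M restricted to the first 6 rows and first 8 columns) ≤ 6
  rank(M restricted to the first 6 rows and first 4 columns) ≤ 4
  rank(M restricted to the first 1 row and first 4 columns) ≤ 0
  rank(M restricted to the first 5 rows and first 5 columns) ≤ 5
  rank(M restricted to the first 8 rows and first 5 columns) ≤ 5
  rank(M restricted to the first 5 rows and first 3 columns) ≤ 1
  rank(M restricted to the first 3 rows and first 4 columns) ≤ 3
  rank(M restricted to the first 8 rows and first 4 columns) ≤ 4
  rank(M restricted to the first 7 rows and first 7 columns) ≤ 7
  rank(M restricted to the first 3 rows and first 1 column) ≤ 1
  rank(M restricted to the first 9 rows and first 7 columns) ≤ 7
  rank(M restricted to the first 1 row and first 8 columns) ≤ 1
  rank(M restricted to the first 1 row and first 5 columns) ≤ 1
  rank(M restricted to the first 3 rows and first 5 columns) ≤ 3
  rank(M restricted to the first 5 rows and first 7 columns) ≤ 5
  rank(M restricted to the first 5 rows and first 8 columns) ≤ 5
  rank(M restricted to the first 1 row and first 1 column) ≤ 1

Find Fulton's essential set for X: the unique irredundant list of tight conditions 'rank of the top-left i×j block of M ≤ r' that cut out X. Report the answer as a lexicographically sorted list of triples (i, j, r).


Recovering R(i,j) via the rank-extension bound from the 18 conditions:

  i=1: 0 0 0 0 1 1 1 1 1
  i=2: 1 1 1 1 2 2 2 2 2
  i=3: 1 1 1 2 3 3 3 3 3
  i=4: 1 1 1 2 3 4 4 4 4
  i=5: 1 1 1 2 3 4 5 5 5
  i=6: 1 2 2 3 4 5 6 6 6
  i=7: 1 2 3 4 5 6 7 7 7
  i=8: 1 2 3 4 5 6 7 8 8
  i=9: 1 2 3 4 5 6 7 8 9

reading off 1-entries of Δ²R: w = (5, 1, 4, 6, 7, 2, 3, 8, 9).

2 SE-corners of the 10-cell Rothe diagram give Ess(w):

[(1, 4, 0), (5, 3, 1)]


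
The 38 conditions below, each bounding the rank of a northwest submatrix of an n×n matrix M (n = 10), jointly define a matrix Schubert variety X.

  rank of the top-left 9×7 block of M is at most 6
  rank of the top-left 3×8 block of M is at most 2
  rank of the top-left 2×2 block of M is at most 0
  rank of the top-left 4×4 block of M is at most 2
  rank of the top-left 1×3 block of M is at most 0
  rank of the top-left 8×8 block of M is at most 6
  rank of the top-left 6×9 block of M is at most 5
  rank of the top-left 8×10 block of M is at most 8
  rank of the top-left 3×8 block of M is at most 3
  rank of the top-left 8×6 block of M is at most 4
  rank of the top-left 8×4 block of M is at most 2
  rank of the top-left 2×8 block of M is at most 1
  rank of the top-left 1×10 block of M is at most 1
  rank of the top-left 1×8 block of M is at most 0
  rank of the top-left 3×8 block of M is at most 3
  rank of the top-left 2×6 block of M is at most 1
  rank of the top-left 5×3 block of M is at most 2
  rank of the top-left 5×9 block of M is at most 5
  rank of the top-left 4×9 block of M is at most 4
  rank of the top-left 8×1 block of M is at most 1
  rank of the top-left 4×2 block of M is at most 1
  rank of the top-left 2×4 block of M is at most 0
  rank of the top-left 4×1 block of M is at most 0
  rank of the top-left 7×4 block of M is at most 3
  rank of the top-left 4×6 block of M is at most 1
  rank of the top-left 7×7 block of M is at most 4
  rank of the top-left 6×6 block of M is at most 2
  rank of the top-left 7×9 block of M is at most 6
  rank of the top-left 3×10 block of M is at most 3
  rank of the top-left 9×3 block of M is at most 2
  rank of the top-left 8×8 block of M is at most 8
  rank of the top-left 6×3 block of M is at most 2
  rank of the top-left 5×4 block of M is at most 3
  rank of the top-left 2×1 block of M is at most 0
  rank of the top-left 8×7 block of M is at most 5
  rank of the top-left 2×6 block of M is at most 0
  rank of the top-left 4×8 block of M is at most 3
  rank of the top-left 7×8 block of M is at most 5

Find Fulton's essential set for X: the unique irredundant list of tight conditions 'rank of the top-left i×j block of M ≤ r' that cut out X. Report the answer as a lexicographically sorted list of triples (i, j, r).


Rank table r_w(10×10) implied by the 38 constraints:

  0, 0, 0, 0, 0, 0, 0, 0, 1, 1
  0, 0, 0, 0, 0, 0, 1, 1, 2, 2
  0, 1, 1, 1, 1, 1, 2, 2, 3, 3
  0, 1, 1, 1, 1, 1, 2, 3, 4, 4
  1, 2, 2, 2, 2, 2, 3, 4, 5, 5
  1, 2, 2, 2, 2, 2, 3, 4, 5, 6
  1, 2, 2, 2, 3, 3, 4, 5, 6, 7
  1, 2, 2, 2, 3, 4, 5, 6, 7, 8
  1, 2, 2, 3, 4, 5, 6, 7, 8, 9
  1, 2, 3, 4, 5, 6, 7, 8, 9, 10

the unique w with this rank table is (9, 7, 2, 8, 1, 10, 5, 6, 4, 3).

Rothe diagram D(w) (29 cells), 7 SE-corners (essential conditions):

[(1, 8, 0), (2, 6, 0), (4, 1, 0), (4, 6, 1), (6, 6, 2), (8, 4, 2), (9, 3, 2)]


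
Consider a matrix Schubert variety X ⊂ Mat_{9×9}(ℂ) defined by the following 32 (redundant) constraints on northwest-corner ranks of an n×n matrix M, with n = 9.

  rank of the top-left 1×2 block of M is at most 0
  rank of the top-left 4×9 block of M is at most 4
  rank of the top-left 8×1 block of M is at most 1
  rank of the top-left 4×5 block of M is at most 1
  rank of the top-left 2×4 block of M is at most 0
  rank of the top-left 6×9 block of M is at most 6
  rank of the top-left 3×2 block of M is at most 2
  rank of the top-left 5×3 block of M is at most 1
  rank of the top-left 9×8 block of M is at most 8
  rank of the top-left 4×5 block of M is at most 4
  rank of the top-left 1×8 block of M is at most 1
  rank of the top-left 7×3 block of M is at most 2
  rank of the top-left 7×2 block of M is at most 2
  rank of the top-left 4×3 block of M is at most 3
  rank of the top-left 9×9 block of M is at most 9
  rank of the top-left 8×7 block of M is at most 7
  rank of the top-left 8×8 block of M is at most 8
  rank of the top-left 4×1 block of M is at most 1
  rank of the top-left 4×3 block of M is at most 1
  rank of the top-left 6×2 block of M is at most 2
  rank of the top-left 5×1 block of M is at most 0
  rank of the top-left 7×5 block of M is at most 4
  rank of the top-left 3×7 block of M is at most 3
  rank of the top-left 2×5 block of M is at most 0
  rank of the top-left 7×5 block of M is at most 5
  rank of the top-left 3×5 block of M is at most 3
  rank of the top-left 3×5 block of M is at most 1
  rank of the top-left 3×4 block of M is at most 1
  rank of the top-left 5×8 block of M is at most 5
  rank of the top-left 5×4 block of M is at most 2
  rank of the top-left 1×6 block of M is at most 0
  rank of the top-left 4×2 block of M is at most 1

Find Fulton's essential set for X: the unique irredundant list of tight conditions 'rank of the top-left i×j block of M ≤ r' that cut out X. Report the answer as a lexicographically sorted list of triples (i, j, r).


Reconstructing r_w from the 32 given conditions:

  row 1: 0, 0, 0, 0, 0, 0, 1, 1, 1
  row 2: 0, 0, 0, 0, 0, 1, 2, 2, 2
  row 3: 0, 1, 1, 1, 1, 2, 3, 3, 3
  row 4: 0, 1, 1, 1, 1, 2, 3, 4, 4
  row 5: 0, 1, 1, 2, 2, 3, 4, 5, 5
  row 6: 1, 2, 2, 3, 3, 4, 5, 6, 6
  row 7: 1, 2, 2, 3, 4, 5, 6, 7, 7
  row 8: 1, 2, 3, 4, 5, 6, 7, 8, 8
  row 9: 1, 2, 3, 4, 5, 6, 7, 8, 9

hence w(1..9) = (7, 6, 2, 8, 4, 1, 5, 3, 9).

Rothe diagram D(w) (19 cells), 6 SE-corners (essential conditions):

[(1, 6, 0), (2, 5, 0), (4, 5, 1), (5, 1, 0), (5, 3, 1), (7, 3, 2)]


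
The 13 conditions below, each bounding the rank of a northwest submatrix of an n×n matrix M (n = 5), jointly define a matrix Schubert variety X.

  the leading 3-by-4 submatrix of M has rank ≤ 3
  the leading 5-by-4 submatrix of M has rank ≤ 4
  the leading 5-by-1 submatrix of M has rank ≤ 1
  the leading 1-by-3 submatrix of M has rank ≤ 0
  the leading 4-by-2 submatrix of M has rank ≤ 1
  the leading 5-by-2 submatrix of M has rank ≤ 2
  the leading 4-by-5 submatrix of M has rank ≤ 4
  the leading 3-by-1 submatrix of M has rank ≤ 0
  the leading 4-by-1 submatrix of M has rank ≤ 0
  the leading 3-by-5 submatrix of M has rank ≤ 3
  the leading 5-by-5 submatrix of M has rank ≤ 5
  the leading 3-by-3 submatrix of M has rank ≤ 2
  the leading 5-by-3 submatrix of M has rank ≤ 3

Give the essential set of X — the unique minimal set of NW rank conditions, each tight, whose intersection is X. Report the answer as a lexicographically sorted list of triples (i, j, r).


The tightest implied rank at each (i,j), from the 13 conditions:

  0 0 0 1 1
  0 1 1 2 2
  0 1 2 3 3
  0 1 2 3 4
  1 2 3 4 5

giving w = (4, 2, 3, 5, 1) via Δ²R.

Rothe diagram D(w) (6 cells), 2 SE-corners (essential conditions):

[(1, 3, 0), (4, 1, 0)]


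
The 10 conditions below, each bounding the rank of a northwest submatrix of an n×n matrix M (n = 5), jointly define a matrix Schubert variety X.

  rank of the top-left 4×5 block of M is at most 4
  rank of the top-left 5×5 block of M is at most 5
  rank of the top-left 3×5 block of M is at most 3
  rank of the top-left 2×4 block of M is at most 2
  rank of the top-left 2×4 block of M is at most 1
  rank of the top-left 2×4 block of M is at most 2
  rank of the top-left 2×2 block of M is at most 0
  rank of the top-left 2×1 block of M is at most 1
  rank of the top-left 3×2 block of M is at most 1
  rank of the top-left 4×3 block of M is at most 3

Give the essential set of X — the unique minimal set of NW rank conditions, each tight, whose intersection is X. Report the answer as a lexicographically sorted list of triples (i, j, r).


The tightest implied rank at each (i,j), from the 10 conditions:

  R[1]: 0 0 1 1 1
  R[2]: 0 0 1 1 2
  R[3]: 1 1 2 2 3
  R[4]: 1 2 3 3 4
  R[5]: 1 2 3 4 5

the unique w with this rank table is (3, 5, 1, 2, 4).

Fulton essential set (2 of the 5 Rothe cells):

[(2, 2, 0), (2, 4, 1)]


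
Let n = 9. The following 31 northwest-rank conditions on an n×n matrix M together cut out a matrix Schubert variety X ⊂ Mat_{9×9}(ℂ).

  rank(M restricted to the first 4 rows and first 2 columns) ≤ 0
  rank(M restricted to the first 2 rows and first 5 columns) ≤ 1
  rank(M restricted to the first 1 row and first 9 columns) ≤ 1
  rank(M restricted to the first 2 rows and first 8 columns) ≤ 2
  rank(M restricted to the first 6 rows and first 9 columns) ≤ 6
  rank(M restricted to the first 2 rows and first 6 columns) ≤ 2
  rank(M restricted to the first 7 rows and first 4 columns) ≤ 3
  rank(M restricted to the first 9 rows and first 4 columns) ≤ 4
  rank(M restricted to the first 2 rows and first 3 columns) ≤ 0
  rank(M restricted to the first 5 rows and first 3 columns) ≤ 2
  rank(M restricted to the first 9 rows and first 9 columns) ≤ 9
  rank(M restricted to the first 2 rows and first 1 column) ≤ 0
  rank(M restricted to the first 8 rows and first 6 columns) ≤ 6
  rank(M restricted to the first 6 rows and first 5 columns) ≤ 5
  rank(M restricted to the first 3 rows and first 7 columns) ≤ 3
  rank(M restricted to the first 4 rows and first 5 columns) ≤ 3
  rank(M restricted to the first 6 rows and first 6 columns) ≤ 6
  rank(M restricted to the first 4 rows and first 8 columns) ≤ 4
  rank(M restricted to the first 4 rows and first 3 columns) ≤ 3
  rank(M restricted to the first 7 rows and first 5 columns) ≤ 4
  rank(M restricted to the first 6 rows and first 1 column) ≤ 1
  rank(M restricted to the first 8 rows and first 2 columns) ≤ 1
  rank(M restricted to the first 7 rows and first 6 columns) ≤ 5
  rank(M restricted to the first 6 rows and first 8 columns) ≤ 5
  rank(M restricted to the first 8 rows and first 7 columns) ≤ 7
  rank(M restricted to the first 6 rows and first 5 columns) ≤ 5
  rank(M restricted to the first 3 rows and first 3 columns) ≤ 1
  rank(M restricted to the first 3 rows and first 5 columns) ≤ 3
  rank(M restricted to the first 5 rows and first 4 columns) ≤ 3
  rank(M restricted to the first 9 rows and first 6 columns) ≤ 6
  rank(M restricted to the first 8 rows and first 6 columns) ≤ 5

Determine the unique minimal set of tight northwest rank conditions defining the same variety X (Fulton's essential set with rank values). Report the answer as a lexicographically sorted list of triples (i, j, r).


Computing R[i][j] = min implied NW-rank bound (n=9, 31 conditions):

  0 0 0 1 1 1 1 1 1
  0 0 0 1 1 2 2 2 2
  0 0 1 2 2 3 3 3 3
  0 0 1 2 3 4 4 4 4
  1 1 2 3 4 5 5 5 5
  1 1 2 3 4 5 5 5 6
  1 1 2 3 4 5 6 6 7
  1 1 2 3 4 5 6 7 8
  1 2 3 4 5 6 7 8 9

so w = (4, 6, 3, 5, 1, 9, 7, 8, 2).

Fulton essential set (5 of the 16 Rothe cells):

[(2, 3, 0), (2, 5, 1), (4, 2, 0), (6, 8, 5), (8, 2, 1)]


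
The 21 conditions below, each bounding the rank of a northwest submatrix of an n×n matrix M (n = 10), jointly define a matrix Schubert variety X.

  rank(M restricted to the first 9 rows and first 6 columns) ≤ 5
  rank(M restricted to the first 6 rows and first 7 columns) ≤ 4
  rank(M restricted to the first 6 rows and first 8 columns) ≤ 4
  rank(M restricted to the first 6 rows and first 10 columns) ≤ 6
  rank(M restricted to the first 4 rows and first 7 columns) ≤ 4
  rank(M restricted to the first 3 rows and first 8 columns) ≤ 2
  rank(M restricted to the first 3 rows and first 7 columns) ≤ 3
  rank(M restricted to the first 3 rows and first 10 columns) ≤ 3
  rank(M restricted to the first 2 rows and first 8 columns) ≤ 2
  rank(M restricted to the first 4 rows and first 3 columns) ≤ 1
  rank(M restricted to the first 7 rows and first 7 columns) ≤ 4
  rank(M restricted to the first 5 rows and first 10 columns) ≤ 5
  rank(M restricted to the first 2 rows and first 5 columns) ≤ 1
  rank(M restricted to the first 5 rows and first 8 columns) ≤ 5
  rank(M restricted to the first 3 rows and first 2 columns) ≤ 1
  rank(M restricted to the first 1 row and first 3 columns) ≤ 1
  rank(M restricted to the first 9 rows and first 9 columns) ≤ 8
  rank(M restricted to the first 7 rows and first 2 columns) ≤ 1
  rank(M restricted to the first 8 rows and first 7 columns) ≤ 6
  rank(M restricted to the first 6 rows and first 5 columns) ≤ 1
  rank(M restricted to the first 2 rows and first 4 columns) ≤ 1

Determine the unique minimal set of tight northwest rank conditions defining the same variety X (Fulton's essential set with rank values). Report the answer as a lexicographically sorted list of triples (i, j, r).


The tightest implied rank at each (i,j), from the 21 conditions:

  i=1: 1, 1, 1, 1, 1, 1, 1, 1, 1, 1
  i=2: 1, 1, 1, 1, 1, 2, 2, 2, 2, 2
  i=3: 1, 1, 1, 1, 1, 2, 2, 2, 3, 3
  i=4: 1, 1, 1, 1, 1, 2, 3, 3, 4, 4
  i=5: 1, 1, 1, 1, 1, 2, 3, 4, 5, 5
  i=6: 1, 1, 1, 1, 1, 2, 3, 4, 5, 6
  i=7: 1, 1, 2, 2, 2, 3, 4, 5, 6, 7
  i=8: 1, 2, 3, 3, 3, 4, 5, 6, 7, 8
  i=9: 1, 2, 3, 4, 4, 5, 6, 7, 8, 9
  i=10: 1, 2, 3, 4, 5, 6, 7, 8, 9, 10

hence w(1..10) = (1, 6, 9, 7, 8, 10, 3, 2, 4, 5).

Rothe diagram D(w) (23 cells), 3 SE-corners (essential conditions):

[(3, 8, 2), (6, 5, 1), (7, 2, 1)]


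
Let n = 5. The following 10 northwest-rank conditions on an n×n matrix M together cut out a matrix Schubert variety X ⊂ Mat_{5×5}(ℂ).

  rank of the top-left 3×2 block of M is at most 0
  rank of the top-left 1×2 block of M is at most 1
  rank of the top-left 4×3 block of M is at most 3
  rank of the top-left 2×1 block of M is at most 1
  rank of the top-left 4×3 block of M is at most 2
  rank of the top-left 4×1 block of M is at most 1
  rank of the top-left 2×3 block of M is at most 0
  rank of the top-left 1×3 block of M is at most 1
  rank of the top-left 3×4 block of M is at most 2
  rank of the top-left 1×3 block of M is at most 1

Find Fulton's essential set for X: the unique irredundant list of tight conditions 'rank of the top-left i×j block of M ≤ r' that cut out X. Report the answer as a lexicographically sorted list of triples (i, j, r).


Computing R[i][j] = min implied NW-rank bound (n=5, 10 conditions):

  R[1]: 0 0 0 1 1
  R[2]: 0 0 0 1 2
  R[3]: 0 0 1 2 3
  R[4]: 1 1 2 3 4
  R[5]: 1 2 3 4 5

the unique w with this rank table is (4, 5, 3, 1, 2).

2 SE-corners of the 8-cell Rothe diagram give Ess(w):

[(2, 3, 0), (3, 2, 0)]
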